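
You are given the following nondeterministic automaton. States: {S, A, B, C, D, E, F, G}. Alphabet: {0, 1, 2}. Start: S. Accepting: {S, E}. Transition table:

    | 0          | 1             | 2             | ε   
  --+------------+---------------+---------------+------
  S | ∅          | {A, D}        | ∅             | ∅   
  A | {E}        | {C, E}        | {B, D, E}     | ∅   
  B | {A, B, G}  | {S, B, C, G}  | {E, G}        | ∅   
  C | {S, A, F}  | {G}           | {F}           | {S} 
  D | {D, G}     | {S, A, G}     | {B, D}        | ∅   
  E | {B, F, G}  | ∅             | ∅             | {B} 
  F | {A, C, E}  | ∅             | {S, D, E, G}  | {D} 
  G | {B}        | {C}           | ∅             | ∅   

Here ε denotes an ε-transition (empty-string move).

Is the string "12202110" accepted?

Yes

Start in {S}.
Read '1': S→{A, D}; now {A, D}.
Read '2': A→{B, D, E}, D→{B, D}; now {B, D, E}.
Read '2': B→{E, G}, D→{B, D}, E→∅; now {B, D, E, G}.
Read '0': B→{A, B, G}, D→{D, G}, E→{B, F, G}, G→{B}; now {A, B, D, F, G}.
Read '2': A→{B, D, E}, B→{E, G}, D→{B, D}, F→{S, D, E, G}, G→∅; now {S, B, D, E, G}.
Read '1': S→{A, D}, B→{S, B, C, G}, D→{S, A, G}, E→∅, G→{C}; now {S, A, B, C, D, G}.
Read '1': S→{A, D}, A→{C, E}, B→{S, B, C, G}, C→{G}, D→{S, A, G}, G→{C}; now {S, A, B, C, D, E, G}.
Read '0': S→∅, A→{E}, B→{A, B, G}, C→{S, A, F}, D→{D, G}, E→{B, F, G}, G→{B}; now {S, A, B, D, E, F, G}.
The final set {S, A, B, D, E, F, G} contains the accepting states S, E.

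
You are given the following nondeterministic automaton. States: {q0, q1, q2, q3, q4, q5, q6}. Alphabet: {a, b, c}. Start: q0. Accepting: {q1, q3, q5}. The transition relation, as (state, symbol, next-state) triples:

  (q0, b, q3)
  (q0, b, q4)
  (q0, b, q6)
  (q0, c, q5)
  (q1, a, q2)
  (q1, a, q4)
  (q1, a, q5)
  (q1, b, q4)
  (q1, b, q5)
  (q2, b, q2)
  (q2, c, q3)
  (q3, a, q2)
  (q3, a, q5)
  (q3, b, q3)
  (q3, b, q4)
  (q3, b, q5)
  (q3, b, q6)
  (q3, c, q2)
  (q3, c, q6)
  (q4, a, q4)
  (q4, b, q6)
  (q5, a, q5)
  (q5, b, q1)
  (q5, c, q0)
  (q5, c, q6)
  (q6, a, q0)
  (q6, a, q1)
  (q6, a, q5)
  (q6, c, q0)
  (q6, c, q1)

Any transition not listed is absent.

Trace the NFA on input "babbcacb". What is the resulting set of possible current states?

{q1, q3, q4, q5, q6}

Start in {q0}.
Read 'b': {q0} → {q3, q4, q6}.
Read 'a': {q3, q4, q6} → {q0, q1, q2, q4, q5}.
Read 'b': {q0, q1, q2, q4, q5} → {q1, q2, q3, q4, q5, q6}.
Read 'b': {q1, q2, q3, q4, q5, q6} → {q1, q2, q3, q4, q5, q6}.
Read 'c': {q1, q2, q3, q4, q5, q6} → {q0, q1, q2, q3, q6}.
Read 'a': {q0, q1, q2, q3, q6} → {q0, q1, q2, q4, q5}.
Read 'c': {q0, q1, q2, q4, q5} → {q0, q3, q5, q6}.
Read 'b': {q0, q3, q5, q6} → {q1, q3, q4, q5, q6}.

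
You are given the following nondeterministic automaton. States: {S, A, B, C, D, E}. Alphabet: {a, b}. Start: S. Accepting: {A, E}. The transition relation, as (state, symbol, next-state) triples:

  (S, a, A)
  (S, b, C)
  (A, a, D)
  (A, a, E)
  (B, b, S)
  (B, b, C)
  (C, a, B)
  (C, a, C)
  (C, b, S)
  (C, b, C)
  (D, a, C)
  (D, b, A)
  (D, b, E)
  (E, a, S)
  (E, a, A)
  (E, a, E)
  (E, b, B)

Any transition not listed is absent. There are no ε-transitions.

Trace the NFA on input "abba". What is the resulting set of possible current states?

Start in {S}.
Read 'a': S→{A}; now {A}.
Read 'b': A→∅; now ∅.
The set is empty and remains empty for the remaining 2 symbols.

∅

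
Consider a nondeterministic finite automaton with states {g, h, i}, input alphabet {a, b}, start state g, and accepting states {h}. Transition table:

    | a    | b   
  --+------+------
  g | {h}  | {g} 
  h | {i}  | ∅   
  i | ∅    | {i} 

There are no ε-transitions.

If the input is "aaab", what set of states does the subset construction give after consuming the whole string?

Start in {g}.
Read 'a': g→{h}; now {h}.
Read 'a': h→{i}; now {i}.
Read 'a': i→∅; now ∅.
The set is empty and remains empty for the remaining 1 symbol.

∅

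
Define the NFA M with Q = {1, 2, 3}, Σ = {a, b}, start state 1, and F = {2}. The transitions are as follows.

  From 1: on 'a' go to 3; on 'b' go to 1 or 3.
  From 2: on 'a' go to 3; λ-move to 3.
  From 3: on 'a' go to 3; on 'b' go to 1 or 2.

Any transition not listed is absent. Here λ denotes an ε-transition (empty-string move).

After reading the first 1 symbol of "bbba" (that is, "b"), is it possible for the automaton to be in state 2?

Start in {1}.
Read 'b': {1} → {1, 3}.
State 2 is not in {1, 3}.

No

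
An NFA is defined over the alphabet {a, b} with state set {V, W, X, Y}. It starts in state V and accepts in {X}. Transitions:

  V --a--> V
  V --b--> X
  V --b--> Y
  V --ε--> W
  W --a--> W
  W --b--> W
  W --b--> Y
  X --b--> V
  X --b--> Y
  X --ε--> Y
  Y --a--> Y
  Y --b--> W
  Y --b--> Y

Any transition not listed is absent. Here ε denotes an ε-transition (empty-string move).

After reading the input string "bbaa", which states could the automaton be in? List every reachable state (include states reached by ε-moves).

Start: ε-closure({V}) = {V, W}.
Read 'b': {V, W} → {W, X, Y}.
Read 'b': {W, X, Y} → {V, W, Y}.
Read 'a': {V, W, Y} → {V, W, Y}.
Read 'a': {V, W, Y} → {V, W, Y}.

{V, W, Y}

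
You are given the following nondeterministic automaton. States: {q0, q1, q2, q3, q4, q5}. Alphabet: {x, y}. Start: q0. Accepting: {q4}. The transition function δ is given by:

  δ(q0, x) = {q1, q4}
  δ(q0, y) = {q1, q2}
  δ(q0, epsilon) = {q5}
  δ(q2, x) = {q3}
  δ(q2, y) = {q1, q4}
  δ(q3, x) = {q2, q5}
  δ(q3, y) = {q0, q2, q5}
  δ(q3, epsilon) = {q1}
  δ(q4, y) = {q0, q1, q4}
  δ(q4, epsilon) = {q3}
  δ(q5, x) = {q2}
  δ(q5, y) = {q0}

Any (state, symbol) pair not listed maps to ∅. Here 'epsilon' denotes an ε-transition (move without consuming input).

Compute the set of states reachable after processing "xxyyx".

{q1, q2, q3, q4, q5}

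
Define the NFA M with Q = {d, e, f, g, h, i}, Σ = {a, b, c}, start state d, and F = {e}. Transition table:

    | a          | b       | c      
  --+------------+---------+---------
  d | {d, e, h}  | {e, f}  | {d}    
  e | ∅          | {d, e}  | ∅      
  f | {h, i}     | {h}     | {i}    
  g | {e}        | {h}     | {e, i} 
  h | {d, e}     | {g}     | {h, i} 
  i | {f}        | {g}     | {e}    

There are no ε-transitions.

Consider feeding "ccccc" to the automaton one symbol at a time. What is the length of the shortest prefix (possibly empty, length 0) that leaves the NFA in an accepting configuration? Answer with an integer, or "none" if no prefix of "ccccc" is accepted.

none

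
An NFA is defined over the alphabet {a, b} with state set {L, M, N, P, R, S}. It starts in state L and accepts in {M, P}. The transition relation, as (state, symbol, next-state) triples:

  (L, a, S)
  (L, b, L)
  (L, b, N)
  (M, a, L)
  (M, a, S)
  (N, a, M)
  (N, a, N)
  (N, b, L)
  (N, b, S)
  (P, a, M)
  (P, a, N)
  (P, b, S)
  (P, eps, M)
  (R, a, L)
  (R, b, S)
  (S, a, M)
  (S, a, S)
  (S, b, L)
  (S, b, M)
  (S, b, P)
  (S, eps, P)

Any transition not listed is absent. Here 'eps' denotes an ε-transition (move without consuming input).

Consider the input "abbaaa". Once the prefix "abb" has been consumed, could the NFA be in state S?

Yes

Start in {L}.
Read 'a': {L} → {M, P, S}.
Read 'b': {M, P, S} → {L, M, P, S}.
Read 'b': {L, M, P, S} → {L, M, N, P, S}.
State S is in {L, M, N, P, S}.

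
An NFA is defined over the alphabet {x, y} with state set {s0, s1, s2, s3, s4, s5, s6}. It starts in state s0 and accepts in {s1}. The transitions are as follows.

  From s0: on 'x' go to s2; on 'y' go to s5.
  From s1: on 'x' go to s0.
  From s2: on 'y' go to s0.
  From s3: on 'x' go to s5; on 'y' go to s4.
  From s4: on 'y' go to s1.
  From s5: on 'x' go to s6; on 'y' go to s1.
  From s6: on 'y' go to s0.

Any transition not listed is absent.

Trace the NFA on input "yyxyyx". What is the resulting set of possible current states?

{s0}

Start in {s0}.
Read 'y': s0→{s5}; now {s5}.
Read 'y': s5→{s1}; now {s1}.
Read 'x': s1→{s0}; now {s0}.
Read 'y': s0→{s5}; now {s5}.
Read 'y': s5→{s1}; now {s1}.
Read 'x': s1→{s0}; now {s0}.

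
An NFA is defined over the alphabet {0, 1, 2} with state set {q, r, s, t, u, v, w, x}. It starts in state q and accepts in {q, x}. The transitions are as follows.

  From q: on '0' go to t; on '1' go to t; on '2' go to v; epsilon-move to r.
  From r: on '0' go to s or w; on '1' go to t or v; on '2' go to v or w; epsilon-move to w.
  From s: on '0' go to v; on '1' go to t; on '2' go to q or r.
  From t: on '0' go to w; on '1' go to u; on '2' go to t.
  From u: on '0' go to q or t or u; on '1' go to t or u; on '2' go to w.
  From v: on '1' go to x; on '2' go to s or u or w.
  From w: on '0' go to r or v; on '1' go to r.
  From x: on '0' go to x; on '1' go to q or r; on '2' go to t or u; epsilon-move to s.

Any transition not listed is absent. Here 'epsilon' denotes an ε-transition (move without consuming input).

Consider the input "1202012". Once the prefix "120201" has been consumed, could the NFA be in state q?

Start: ε-closure({q}) = {q, r, w}.
Read '1': {q, r, w} → {r, t, v, w}.
Read '2': {r, t, v, w} → {s, t, u, v, w}.
Read '0': {s, t, u, v, w} → {q, r, t, u, v, w}.
Read '2': {q, r, t, u, v, w} → {s, t, u, v, w}.
Read '0': {s, t, u, v, w} → {q, r, t, u, v, w}.
Read '1': {q, r, t, u, v, w} → {r, s, t, u, v, w, x}.
State q is not in {r, s, t, u, v, w, x}.

No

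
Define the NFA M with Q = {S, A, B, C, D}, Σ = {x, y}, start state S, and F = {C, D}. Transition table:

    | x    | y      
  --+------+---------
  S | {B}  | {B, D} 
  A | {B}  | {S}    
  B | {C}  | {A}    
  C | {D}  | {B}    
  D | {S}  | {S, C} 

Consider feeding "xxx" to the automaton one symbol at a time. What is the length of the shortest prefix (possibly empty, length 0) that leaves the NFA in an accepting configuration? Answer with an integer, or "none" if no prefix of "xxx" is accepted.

Start in {S}.
Read 'x': {S} → {B}.
Read 'x': {B} → {C}.
None of the earlier sets intersect F, but {C} does.

2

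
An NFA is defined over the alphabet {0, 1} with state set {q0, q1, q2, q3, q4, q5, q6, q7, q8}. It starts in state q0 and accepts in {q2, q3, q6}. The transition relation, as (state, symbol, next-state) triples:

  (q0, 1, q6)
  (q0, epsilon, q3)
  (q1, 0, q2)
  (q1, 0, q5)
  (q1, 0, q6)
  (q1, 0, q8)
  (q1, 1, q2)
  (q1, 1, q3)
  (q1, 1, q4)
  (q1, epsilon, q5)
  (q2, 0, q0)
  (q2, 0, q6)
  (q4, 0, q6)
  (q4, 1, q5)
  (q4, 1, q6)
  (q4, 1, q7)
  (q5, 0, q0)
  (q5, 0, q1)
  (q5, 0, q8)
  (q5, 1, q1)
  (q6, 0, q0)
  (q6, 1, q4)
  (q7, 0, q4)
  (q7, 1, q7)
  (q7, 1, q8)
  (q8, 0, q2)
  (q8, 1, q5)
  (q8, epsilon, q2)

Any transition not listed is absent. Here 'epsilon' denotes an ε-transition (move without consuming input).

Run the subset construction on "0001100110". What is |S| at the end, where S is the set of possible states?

Start: ε-closure({q0}) = {q0, q3}.
Read '0': q0→∅, q3→∅; now ∅.
The set is empty and remains empty for the remaining 9 symbols.
That set has 0 states.

0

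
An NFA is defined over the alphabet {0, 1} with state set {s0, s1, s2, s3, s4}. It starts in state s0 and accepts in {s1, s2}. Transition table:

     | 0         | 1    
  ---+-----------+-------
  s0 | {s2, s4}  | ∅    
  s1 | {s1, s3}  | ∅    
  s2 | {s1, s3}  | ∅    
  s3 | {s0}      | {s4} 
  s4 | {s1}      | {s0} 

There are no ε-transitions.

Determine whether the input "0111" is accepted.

No

Start in {s0}.
Read '0': {s0} → {s2, s4}.
Read '1': {s2, s4} → {s0}.
Read '1': {s0} → ∅.
The set is empty and remains empty for the remaining 1 symbol.
The final set ∅ contains no accepting state.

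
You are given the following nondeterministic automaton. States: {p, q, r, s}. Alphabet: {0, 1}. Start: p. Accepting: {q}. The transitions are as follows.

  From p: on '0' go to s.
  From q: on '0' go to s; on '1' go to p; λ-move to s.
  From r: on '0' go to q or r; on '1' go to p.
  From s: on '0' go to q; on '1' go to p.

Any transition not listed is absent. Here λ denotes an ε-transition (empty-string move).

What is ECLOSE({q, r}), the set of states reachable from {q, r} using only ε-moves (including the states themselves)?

{q, r, s}

Begin with {q, r}.
ε-move q → s; add s.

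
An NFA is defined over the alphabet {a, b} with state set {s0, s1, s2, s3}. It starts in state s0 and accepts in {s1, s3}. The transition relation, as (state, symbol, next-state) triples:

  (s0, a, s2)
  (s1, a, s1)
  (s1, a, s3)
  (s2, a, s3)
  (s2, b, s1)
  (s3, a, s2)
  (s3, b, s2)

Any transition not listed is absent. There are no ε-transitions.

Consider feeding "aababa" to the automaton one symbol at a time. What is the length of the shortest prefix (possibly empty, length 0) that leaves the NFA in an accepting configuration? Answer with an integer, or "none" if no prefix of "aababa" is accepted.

2

Start in {s0}.
Read 'a': {s0} → {s2}.
Read 'a': {s2} → {s3}.
None of the earlier sets intersect F, but {s3} does.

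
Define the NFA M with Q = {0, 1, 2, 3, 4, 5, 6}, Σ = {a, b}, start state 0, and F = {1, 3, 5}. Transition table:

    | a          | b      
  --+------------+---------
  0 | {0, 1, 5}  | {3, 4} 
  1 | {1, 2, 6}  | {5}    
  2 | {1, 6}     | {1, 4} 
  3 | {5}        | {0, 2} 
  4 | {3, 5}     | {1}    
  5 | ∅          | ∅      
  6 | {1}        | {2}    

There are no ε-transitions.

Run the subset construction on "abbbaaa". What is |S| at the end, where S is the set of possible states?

Start in {0}.
Read 'a': 0→{0, 1, 5}; now {0, 1, 5}.
Read 'b': 0→{3, 4}, 1→{5}, 5→∅; now {3, 4, 5}.
Read 'b': 3→{0, 2}, 4→{1}, 5→∅; now {0, 1, 2}.
Read 'b': 0→{3, 4}, 1→{5}, 2→{1, 4}; now {1, 3, 4, 5}.
Read 'a': 1→{1, 2, 6}, 3→{5}, 4→{3, 5}, 5→∅; now {1, 2, 3, 5, 6}.
Read 'a': 1→{1, 2, 6}, 2→{1, 6}, 3→{5}, 5→∅, 6→{1}; now {1, 2, 5, 6}.
Read 'a': 1→{1, 2, 6}, 2→{1, 6}, 5→∅, 6→{1}; now {1, 2, 6}.
That set has 3 states.

3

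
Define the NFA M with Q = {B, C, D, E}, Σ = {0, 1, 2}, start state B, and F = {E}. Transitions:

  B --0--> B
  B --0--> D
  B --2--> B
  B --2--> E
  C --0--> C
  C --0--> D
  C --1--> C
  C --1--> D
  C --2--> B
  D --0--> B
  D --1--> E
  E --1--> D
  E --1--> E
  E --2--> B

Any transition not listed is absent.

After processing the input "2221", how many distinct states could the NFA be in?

Start in {B}.
Read '2': B→{B, E}; now {B, E}.
Read '2': B→{B, E}, E→{B}; now {B, E}.
Read '2': B→{B, E}, E→{B}; now {B, E}.
Read '1': B→∅, E→{D, E}; now {D, E}.
That set has 2 states.

2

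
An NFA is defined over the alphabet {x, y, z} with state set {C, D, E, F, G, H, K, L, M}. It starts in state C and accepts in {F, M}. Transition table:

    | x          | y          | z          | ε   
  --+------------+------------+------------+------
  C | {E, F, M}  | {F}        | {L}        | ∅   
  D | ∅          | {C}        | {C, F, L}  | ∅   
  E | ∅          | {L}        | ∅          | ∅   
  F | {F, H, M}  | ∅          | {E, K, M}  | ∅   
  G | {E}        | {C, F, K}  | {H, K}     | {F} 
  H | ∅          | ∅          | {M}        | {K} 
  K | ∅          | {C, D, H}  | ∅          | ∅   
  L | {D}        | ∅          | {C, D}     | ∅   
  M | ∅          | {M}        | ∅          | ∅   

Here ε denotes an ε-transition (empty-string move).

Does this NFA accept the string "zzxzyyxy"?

Start in {C}.
Read 'z': {C} → {L}.
Read 'z': {L} → {C, D}.
Read 'x': {C, D} → {E, F, M}.
Read 'z': {E, F, M} → {E, K, M}.
Read 'y': {E, K, M} → {C, D, H, K, L, M}.
Read 'y': {C, D, H, K, L, M} → {C, D, F, H, K, M}.
Read 'x': {C, D, F, H, K, M} → {E, F, H, K, M}.
Read 'y': {E, F, H, K, M} → {C, D, H, K, L, M}.
The final set {C, D, H, K, L, M} contains the accepting state M.

Yes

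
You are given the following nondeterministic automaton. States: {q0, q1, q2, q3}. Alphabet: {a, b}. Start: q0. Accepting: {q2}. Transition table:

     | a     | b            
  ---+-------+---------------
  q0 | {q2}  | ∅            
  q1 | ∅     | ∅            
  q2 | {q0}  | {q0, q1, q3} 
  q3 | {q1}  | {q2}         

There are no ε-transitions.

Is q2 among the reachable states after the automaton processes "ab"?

No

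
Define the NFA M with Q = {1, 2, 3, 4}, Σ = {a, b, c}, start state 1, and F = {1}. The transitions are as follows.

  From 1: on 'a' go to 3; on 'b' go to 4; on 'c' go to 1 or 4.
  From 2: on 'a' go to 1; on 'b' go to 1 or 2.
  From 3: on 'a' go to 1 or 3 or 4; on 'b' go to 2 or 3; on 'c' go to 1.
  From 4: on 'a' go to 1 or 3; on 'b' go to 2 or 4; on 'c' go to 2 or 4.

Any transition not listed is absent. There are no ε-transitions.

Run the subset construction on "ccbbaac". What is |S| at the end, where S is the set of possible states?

Start in {1}.
Read 'c': 1→{1, 4}; now {1, 4}.
Read 'c': 1→{1, 4}, 4→{2, 4}; now {1, 2, 4}.
Read 'b': 1→{4}, 2→{1, 2}, 4→{2, 4}; now {1, 2, 4}.
Read 'b': 1→{4}, 2→{1, 2}, 4→{2, 4}; now {1, 2, 4}.
Read 'a': 1→{3}, 2→{1}, 4→{1, 3}; now {1, 3}.
Read 'a': 1→{3}, 3→{1, 3, 4}; now {1, 3, 4}.
Read 'c': 1→{1, 4}, 3→{1}, 4→{2, 4}; now {1, 2, 4}.
That set has 3 states.

3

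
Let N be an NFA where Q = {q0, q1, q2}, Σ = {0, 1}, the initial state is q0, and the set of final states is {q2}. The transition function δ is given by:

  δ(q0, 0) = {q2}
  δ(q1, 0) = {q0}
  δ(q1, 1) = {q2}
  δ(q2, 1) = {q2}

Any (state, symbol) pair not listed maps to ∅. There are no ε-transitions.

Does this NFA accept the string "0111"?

Start in {q0}.
Read '0': q0→{q2}; now {q2}.
Read '1': q2→{q2}; now {q2}.
Read '1': q2→{q2}; now {q2}.
Read '1': q2→{q2}; now {q2}.
The final set {q2} contains the accepting state q2.

Yes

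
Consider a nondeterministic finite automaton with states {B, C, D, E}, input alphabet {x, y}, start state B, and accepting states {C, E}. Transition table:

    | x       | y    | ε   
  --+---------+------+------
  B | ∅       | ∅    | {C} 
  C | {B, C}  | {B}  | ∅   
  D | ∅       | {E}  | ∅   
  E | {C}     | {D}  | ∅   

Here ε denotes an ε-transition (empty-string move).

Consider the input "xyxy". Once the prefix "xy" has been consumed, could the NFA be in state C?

Start: ε-closure({B}) = {B, C}.
Read 'x': B→∅, C→{B, C}; now {B, C}.
Read 'y': B→∅, C→{B}; union {B}; ε-closure = {B, C}.
State C is in {B, C}.

Yes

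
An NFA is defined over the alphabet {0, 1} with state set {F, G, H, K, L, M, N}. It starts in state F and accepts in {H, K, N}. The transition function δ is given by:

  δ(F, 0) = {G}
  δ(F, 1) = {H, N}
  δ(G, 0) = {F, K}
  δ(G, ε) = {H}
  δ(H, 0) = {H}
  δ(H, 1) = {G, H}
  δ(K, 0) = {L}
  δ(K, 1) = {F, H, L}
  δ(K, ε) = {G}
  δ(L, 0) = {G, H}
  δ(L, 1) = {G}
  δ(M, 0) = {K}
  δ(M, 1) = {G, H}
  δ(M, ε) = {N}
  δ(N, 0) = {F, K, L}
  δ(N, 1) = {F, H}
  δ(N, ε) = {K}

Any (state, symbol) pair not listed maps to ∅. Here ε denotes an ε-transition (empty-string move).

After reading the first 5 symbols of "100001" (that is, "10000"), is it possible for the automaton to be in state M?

Start in {F}.
Read '1': {F} → {G, H, K, N}.
Read '0': {G, H, K, N} → {F, G, H, K, L}.
Read '0': {F, G, H, K, L} → {F, G, H, K, L}.
Read '0': {F, G, H, K, L} → {F, G, H, K, L}.
Read '0': {F, G, H, K, L} → {F, G, H, K, L}.
State M is not in {F, G, H, K, L}.

No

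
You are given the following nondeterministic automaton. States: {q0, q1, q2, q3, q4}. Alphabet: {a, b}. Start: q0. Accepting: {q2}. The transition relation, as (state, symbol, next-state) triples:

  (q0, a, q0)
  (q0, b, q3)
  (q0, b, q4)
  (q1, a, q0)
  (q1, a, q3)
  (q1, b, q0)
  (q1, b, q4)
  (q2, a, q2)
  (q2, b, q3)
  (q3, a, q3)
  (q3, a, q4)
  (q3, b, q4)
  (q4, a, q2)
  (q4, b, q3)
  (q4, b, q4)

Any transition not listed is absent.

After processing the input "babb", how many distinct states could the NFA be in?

2

Start in {q0}.
Read 'b': q0→{q3, q4}; now {q3, q4}.
Read 'a': q3→{q3, q4}, q4→{q2}; now {q2, q3, q4}.
Read 'b': q2→{q3}, q3→{q4}, q4→{q3, q4}; now {q3, q4}.
Read 'b': q3→{q4}, q4→{q3, q4}; now {q3, q4}.
That set has 2 states.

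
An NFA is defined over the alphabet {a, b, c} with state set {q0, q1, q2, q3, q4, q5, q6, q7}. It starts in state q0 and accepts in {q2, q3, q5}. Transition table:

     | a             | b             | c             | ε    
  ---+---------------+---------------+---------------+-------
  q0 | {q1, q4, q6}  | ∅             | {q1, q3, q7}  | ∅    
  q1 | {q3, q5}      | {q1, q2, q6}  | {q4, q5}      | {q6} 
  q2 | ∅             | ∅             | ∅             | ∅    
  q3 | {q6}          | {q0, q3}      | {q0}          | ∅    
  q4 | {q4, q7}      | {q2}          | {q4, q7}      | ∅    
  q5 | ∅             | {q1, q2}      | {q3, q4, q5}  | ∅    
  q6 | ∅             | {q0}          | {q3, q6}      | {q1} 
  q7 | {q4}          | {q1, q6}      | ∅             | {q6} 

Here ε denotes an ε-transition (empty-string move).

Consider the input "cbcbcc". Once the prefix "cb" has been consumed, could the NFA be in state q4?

Start in {q0}.
Read 'c': {q0} → {q1, q3, q6, q7}.
Read 'b': {q1, q3, q6, q7} → {q0, q1, q2, q3, q6}.
State q4 is not in {q0, q1, q2, q3, q6}.

No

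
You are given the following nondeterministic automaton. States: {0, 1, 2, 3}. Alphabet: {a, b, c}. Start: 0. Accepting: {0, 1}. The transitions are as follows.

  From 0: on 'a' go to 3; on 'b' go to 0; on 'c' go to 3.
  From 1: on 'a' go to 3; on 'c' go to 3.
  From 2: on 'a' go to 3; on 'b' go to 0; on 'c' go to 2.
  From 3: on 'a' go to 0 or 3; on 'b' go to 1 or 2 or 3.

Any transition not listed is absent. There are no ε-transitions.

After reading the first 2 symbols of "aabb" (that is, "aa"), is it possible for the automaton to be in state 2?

No

Start in {0}.
Read 'a': {0} → {3}.
Read 'a': {3} → {0, 3}.
State 2 is not in {0, 3}.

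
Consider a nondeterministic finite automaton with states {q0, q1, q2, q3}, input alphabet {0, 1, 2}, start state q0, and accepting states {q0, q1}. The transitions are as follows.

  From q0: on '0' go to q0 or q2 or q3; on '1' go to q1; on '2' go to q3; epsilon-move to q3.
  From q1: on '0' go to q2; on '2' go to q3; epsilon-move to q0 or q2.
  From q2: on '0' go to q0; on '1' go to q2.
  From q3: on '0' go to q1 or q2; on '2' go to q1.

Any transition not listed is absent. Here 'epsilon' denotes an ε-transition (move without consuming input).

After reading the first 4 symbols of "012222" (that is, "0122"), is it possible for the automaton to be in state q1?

Yes

Start: ε-closure({q0}) = {q0, q3}.
Read '0': q0→{q0, q2, q3}, q3→{q1, q2}; now {q0, q1, q2, q3}.
Read '1': q0→{q1}, q1→∅, q2→{q2}, q3→∅; union {q1, q2}; ε-closure = {q0, q1, q2, q3}.
Read '2': q0→{q3}, q1→{q3}, q2→∅, q3→{q1}; union {q1, q3}; ε-closure = {q0, q1, q2, q3}.
Read '2': q0→{q3}, q1→{q3}, q2→∅, q3→{q1}; union {q1, q3}; ε-closure = {q0, q1, q2, q3}.
State q1 is in {q0, q1, q2, q3}.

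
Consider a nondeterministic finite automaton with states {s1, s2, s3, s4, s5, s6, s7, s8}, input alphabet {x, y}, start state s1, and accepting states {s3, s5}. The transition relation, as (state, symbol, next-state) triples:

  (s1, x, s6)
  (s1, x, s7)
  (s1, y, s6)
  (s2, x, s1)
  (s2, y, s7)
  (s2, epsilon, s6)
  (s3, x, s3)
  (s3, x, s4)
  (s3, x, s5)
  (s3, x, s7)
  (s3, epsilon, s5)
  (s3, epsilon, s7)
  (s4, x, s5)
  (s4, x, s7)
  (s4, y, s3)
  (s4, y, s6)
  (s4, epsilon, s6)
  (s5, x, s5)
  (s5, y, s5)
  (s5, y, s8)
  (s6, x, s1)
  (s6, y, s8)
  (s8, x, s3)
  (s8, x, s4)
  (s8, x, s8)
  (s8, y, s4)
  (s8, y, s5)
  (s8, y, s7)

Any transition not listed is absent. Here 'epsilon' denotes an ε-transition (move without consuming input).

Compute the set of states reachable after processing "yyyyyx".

Start in {s1}.
Read 'y': {s1} → {s6}.
Read 'y': {s6} → {s8}.
Read 'y': {s8} → {s4, s5, s6, s7}.
Read 'y': {s4, s5, s6, s7} → {s3, s5, s6, s7, s8}.
Read 'y': {s3, s5, s6, s7, s8} → {s4, s5, s6, s7, s8}.
Read 'x': {s4, s5, s6, s7, s8} → {s1, s3, s4, s5, s6, s7, s8}.

{s1, s3, s4, s5, s6, s7, s8}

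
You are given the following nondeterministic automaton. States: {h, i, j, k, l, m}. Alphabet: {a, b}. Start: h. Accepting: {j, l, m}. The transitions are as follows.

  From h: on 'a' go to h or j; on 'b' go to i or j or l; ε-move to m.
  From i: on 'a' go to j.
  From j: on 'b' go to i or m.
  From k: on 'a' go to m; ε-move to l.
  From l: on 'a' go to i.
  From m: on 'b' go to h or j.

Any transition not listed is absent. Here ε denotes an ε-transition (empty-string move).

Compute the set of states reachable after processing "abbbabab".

{h, i, j, l, m}

Start: ε-closure({h}) = {h, m}.
Read 'a': h→{h, j}, m→∅; union {h, j}; ε-closure = {h, j, m}.
Read 'b': h→{i, j, l}, j→{i, m}, m→{h, j}; now {h, i, j, l, m}.
Read 'b': h→{i, j, l}, i→∅, j→{i, m}, l→∅, m→{h, j}; now {h, i, j, l, m}.
Read 'b': h→{i, j, l}, i→∅, j→{i, m}, l→∅, m→{h, j}; now {h, i, j, l, m}.
Read 'a': h→{h, j}, i→{j}, j→∅, l→{i}, m→∅; union {h, i, j}; ε-closure = {h, i, j, m}.
Read 'b': h→{i, j, l}, i→∅, j→{i, m}, m→{h, j}; now {h, i, j, l, m}.
Read 'a': h→{h, j}, i→{j}, j→∅, l→{i}, m→∅; union {h, i, j}; ε-closure = {h, i, j, m}.
Read 'b': h→{i, j, l}, i→∅, j→{i, m}, m→{h, j}; now {h, i, j, l, m}.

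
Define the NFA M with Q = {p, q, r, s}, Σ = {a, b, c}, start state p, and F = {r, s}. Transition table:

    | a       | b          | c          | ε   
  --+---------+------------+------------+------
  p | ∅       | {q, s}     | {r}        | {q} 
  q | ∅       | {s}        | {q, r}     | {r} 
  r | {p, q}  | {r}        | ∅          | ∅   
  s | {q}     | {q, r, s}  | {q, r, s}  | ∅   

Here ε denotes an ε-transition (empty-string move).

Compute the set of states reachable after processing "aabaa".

{p, q, r}

Start: ε-closure({p}) = {p, q, r}.
Read 'a': {p, q, r} → {p, q, r}.
Read 'a': {p, q, r} → {p, q, r}.
Read 'b': {p, q, r} → {q, r, s}.
Read 'a': {q, r, s} → {p, q, r}.
Read 'a': {p, q, r} → {p, q, r}.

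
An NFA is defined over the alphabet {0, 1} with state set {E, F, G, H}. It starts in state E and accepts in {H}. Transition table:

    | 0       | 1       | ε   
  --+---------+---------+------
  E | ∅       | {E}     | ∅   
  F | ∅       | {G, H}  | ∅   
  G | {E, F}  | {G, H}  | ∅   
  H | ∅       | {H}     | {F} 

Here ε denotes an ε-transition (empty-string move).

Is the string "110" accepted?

No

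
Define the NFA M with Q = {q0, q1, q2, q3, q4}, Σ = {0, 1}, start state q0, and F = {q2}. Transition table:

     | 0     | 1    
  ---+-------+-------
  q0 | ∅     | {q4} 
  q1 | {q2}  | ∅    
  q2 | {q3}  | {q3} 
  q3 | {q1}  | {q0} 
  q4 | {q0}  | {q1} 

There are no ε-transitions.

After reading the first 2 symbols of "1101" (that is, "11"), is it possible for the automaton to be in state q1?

Yes

Start in {q0}.
Read '1': q0→{q4}; now {q4}.
Read '1': q4→{q1}; now {q1}.
State q1 is in {q1}.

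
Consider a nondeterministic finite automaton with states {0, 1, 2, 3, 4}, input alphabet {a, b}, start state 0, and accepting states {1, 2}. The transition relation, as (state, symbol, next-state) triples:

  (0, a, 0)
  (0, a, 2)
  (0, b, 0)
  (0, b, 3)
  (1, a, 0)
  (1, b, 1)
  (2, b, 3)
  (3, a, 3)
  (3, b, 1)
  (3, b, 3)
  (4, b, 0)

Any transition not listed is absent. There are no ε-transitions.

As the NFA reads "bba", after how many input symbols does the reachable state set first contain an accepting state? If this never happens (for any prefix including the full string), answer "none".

2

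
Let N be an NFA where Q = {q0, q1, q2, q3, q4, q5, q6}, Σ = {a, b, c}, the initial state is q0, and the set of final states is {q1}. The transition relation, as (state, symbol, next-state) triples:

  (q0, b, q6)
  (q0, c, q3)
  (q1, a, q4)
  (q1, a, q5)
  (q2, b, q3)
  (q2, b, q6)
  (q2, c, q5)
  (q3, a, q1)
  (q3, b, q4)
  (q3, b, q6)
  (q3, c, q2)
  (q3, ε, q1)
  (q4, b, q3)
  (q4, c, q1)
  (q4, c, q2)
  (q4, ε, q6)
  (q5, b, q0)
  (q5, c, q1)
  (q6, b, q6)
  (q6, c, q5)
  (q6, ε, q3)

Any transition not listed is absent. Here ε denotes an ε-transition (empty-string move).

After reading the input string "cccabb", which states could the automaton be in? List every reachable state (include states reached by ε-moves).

Start in {q0}.
Read 'c': q0→{q3}; union {q3}; ε-closure = {q1, q3}.
Read 'c': q1→∅, q3→{q2}; now {q2}.
Read 'c': q2→{q5}; now {q5}.
Read 'a': q5→∅; now ∅.
The set is empty and remains empty for the remaining 2 symbols.

∅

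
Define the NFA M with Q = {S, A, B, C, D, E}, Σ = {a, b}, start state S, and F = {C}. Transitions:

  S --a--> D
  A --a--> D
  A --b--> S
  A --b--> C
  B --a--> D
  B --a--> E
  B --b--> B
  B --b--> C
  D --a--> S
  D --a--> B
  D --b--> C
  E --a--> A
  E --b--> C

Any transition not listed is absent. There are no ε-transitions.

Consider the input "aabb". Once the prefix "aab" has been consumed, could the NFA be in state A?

Start in {S}.
Read 'a': S→{D}; now {D}.
Read 'a': D→{S, B}; now {S, B}.
Read 'b': S→∅, B→{B, C}; now {B, C}.
State A is not in {B, C}.

No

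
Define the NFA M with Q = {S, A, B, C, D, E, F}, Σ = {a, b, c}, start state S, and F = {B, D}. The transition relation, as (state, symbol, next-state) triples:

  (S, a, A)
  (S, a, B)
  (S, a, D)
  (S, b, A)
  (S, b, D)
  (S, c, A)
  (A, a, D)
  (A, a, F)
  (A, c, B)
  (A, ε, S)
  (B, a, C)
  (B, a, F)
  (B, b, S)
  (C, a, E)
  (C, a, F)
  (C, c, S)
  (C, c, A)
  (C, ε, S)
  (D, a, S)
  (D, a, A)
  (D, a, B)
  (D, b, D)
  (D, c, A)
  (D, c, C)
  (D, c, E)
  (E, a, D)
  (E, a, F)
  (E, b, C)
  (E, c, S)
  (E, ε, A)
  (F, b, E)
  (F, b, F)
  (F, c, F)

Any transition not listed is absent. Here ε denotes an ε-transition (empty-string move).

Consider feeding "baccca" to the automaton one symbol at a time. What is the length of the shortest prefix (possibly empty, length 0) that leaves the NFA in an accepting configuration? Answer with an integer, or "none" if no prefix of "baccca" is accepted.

1

Start in {S}.
Read 'b': S→{A, D}; union {A, D}; ε-closure = {S, A, D}.
None of the earlier sets intersect F, but {S, A, D} does.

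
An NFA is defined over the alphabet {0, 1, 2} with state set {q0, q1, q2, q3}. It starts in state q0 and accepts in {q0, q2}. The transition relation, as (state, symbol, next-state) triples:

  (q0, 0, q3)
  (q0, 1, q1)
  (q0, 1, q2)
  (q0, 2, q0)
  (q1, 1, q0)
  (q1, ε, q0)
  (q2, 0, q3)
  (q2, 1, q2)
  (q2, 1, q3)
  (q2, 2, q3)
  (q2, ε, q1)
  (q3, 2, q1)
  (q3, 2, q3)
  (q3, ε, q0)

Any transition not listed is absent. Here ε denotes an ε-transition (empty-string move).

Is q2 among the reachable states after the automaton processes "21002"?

Start in {q0}.
Read '2': {q0} → {q0}.
Read '1': {q0} → {q0, q1, q2}.
Read '0': {q0, q1, q2} → {q0, q3}.
Read '0': {q0, q3} → {q0, q3}.
Read '2': {q0, q3} → {q0, q1, q3}.
State q2 is not in {q0, q1, q3}.

No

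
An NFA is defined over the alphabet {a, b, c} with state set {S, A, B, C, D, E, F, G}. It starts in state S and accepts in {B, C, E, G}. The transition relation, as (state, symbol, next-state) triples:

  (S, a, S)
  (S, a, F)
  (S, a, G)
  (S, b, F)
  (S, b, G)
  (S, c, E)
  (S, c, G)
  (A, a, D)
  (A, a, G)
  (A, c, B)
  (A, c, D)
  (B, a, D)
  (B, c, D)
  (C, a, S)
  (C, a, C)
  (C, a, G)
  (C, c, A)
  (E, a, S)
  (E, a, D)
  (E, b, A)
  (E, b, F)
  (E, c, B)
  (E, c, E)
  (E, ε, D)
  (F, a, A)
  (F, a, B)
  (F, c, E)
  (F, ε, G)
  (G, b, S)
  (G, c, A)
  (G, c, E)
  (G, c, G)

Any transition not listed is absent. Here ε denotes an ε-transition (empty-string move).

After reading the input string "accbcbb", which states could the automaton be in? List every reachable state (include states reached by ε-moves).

Start in {S}.
Read 'a': {S} → {S, F, G}.
Read 'c': {S, F, G} → {A, D, E, G}.
Read 'c': {A, D, E, G} → {A, B, D, E, G}.
Read 'b': {A, B, D, E, G} → {S, A, F, G}.
Read 'c': {S, A, F, G} → {A, B, D, E, G}.
Read 'b': {A, B, D, E, G} → {S, A, F, G}.
Read 'b': {S, A, F, G} → {S, F, G}.

{S, F, G}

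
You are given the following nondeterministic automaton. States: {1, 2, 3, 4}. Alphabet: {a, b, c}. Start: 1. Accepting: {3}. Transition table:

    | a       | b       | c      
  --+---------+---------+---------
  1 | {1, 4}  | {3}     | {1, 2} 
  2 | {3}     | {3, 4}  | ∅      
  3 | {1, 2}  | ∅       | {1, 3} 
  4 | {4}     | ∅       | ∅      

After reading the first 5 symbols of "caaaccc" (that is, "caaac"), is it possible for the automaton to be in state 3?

Start in {1}.
Read 'c': 1→{1, 2}; now {1, 2}.
Read 'a': 1→{1, 4}, 2→{3}; now {1, 3, 4}.
Read 'a': 1→{1, 4}, 3→{1, 2}, 4→{4}; now {1, 2, 4}.
Read 'a': 1→{1, 4}, 2→{3}, 4→{4}; now {1, 3, 4}.
Read 'c': 1→{1, 2}, 3→{1, 3}, 4→∅; now {1, 2, 3}.
State 3 is in {1, 2, 3}.

Yes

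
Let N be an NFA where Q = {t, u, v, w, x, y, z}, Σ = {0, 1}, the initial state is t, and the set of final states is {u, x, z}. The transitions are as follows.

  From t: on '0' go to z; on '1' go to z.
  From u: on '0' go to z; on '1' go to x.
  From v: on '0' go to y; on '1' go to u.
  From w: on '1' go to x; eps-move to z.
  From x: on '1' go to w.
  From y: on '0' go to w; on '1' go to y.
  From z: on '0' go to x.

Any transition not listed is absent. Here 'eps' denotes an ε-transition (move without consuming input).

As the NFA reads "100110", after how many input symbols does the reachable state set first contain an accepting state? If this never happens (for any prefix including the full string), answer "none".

Start in {t}.
Read '1': {t} → {z}.
None of the earlier sets intersect F, but {z} does.

1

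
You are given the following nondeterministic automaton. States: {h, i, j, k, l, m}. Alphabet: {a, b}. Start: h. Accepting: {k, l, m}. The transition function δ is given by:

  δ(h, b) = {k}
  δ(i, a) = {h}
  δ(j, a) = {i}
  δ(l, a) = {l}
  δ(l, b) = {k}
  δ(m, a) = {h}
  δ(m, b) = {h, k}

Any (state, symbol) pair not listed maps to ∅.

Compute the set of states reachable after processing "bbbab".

Start in {h}.
Read 'b': {h} → {k}.
Read 'b': {k} → ∅.
The set is empty and remains empty for the remaining 3 symbols.

∅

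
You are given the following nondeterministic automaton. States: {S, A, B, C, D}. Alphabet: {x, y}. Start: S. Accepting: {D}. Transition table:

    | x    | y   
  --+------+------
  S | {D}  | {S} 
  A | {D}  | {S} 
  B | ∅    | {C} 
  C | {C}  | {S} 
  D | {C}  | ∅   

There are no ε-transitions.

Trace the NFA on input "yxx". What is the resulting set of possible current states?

Start in {S}.
Read 'y': S→{S}; now {S}.
Read 'x': S→{D}; now {D}.
Read 'x': D→{C}; now {C}.

{C}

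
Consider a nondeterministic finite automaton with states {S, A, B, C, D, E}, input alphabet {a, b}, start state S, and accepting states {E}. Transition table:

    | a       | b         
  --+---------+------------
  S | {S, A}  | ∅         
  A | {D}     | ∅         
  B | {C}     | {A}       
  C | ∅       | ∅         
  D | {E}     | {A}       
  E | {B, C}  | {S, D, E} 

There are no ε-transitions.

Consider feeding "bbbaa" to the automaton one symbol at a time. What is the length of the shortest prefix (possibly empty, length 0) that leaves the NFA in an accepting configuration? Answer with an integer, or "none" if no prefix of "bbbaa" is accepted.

Start in {S}.
Read 'b': {S} → ∅.
The set is empty and remains empty for the remaining 4 symbols.
No reachable set along the way intersects F.

none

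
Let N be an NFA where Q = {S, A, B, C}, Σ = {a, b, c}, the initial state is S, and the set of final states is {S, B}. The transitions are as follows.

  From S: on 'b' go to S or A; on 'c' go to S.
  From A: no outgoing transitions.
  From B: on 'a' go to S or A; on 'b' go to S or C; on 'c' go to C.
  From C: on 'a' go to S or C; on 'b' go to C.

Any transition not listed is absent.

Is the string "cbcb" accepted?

Yes

Start in {S}.
Read 'c': S→{S}; now {S}.
Read 'b': S→{S, A}; now {S, A}.
Read 'c': S→{S}, A→∅; now {S}.
Read 'b': S→{S, A}; now {S, A}.
The final set {S, A} contains the accepting state S.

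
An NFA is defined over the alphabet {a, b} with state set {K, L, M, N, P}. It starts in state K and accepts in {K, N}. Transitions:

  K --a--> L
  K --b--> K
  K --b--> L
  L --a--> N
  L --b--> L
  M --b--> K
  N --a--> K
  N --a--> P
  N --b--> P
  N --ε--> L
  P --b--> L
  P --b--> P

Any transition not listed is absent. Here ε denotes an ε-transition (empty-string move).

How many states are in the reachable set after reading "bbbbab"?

2

Start in {K}.
Read 'b': {K} → {K, L}.
Read 'b': {K, L} → {K, L}.
Read 'b': {K, L} → {K, L}.
Read 'b': {K, L} → {K, L}.
Read 'a': {K, L} → {L, N}.
Read 'b': {L, N} → {L, P}.
That set has 2 states.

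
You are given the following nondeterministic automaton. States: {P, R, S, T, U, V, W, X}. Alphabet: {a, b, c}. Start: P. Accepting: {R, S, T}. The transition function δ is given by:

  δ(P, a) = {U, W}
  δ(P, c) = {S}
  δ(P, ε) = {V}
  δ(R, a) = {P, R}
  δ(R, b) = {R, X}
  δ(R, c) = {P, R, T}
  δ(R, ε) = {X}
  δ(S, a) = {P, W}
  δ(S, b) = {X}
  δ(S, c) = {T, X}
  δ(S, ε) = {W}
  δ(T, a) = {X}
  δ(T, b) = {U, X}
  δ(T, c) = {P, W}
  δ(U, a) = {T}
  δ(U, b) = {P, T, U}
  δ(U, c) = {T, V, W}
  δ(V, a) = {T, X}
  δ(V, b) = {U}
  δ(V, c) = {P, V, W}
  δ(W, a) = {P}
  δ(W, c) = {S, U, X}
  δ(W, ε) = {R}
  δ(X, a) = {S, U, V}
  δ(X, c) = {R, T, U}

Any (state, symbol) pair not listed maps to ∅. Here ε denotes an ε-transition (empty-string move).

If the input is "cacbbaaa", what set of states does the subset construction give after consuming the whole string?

Start: ε-closure({P}) = {P, V}.
Read 'c': P→{S}, V→{P, V, W}; union {P, S, V, W}; ε-closure = {P, R, S, V, W, X}.
Read 'a': P→{U, W}, R→{P, R}, S→{P, W}, V→{T, X}, W→{P}, X→{S, U, V}; now {P, R, S, T, U, V, W, X}.
Read 'c': P→{S}, R→{P, R, T}, S→{T, X}, T→{P, W}, U→{T, V, W}, V→{P, V, W}, W→{S, U, X}, X→{R, T, U}; now {P, R, S, T, U, V, W, X}.
Read 'b': P→∅, R→{R, X}, S→{X}, T→{U, X}, U→{P, T, U}, V→{U}, W→∅, X→∅; union {P, R, T, U, X}; ε-closure = {P, R, T, U, V, X}.
Read 'b': P→∅, R→{R, X}, T→{U, X}, U→{P, T, U}, V→{U}, X→∅; union {P, R, T, U, X}; ε-closure = {P, R, T, U, V, X}.
Read 'a': P→{U, W}, R→{P, R}, T→{X}, U→{T}, V→{T, X}, X→{S, U, V}; now {P, R, S, T, U, V, W, X}.
Read 'a': P→{U, W}, R→{P, R}, S→{P, W}, T→{X}, U→{T}, V→{T, X}, W→{P}, X→{S, U, V}; now {P, R, S, T, U, V, W, X}.
Read 'a': P→{U, W}, R→{P, R}, S→{P, W}, T→{X}, U→{T}, V→{T, X}, W→{P}, X→{S, U, V}; now {P, R, S, T, U, V, W, X}.

{P, R, S, T, U, V, W, X}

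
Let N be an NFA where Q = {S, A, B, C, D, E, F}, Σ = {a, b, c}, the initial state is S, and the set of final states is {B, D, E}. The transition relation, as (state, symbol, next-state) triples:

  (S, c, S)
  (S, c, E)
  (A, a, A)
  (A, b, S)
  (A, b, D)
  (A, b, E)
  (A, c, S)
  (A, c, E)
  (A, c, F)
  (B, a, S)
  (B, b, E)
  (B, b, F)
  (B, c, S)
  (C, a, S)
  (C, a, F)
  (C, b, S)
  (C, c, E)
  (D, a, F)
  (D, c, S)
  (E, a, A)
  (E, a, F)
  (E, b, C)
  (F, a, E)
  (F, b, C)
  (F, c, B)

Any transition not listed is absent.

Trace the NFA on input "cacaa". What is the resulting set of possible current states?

Start in {S}.
Read 'c': {S} → {S, E}.
Read 'a': {S, E} → {A, F}.
Read 'c': {A, F} → {S, B, E, F}.
Read 'a': {S, B, E, F} → {S, A, E, F}.
Read 'a': {S, A, E, F} → {A, E, F}.

{A, E, F}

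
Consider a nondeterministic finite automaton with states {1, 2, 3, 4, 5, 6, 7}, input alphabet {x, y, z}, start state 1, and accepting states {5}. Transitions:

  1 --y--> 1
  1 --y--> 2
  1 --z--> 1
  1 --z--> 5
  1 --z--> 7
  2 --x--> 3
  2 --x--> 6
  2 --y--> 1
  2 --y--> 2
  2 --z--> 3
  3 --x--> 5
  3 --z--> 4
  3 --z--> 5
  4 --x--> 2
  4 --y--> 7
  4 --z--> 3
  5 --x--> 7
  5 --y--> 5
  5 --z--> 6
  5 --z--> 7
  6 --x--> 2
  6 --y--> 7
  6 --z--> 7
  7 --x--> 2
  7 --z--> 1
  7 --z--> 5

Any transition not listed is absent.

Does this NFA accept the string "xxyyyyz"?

No

Start in {1}.
Read 'x': 1→∅; now ∅.
The set is empty and remains empty for the remaining 6 symbols.
The final set ∅ contains no accepting state.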